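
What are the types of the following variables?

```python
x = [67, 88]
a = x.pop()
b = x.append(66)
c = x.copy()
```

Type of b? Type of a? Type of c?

append() returns None; pop() returns element; copy() returns list

NoneType, int, list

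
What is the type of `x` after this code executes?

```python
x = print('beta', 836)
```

print() returns None

NoneType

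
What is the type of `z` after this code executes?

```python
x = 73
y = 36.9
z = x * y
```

int * float = float

float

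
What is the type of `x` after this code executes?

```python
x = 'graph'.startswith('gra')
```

str.startswith() returns bool

bool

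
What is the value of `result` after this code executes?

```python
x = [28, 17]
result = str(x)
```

x = [28, 17]; result = '[28, 17]'

'[28, 17]'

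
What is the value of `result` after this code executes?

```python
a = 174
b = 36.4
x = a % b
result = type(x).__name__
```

a is int; b is float; x is float; result = 'float'

'float'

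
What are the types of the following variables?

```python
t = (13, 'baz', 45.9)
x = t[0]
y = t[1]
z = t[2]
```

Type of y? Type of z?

tuple[1] is str; tuple[2] is float

str, float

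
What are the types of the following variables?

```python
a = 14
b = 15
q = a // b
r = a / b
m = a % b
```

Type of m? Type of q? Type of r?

% of ints returns int; // returns int; / returns float

int, int, float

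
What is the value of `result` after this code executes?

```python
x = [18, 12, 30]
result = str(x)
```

x = [18, 12, 30]; result = '[18, 12, 30]'

'[18, 12, 30]'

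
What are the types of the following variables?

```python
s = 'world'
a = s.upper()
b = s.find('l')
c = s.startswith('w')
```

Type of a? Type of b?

upper() returns str; find() returns int

str, int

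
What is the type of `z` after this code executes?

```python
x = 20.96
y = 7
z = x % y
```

float % int = float

float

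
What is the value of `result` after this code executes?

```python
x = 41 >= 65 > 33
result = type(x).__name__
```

x is bool; result = 'bool'

'bool'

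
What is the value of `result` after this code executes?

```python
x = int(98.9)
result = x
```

x = 98; result = 98

98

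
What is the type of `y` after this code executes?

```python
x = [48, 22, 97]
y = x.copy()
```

list.copy() returns list

list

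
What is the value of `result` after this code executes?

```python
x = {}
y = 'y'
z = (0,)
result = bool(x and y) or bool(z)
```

x = {}; y = 'y'; z = (0,); result = True

True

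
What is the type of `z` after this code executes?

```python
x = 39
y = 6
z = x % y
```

int % int = int

int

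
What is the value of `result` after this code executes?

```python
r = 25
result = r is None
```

r = 25; result = False

False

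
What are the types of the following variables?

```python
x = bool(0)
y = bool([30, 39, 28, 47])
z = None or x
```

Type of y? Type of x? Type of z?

bool() returns bool; bool() returns bool; None or bool returns the bool

bool, bool, bool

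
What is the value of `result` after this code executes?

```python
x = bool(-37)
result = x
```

x = True; result = True

True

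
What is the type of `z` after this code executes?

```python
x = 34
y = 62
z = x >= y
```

Comparison returns bool

bool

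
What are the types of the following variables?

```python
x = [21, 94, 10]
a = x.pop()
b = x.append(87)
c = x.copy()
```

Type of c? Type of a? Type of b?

copy() returns list; pop() returns element; append() returns None

list, int, NoneType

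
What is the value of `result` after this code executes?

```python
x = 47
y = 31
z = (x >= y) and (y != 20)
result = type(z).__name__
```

x is int; y is int; z is bool; result = 'bool'

'bool'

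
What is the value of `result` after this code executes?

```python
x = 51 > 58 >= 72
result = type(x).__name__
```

x is bool; result = 'bool'

'bool'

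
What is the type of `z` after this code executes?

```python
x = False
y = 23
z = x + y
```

bool + int = int (bool is subclass of int)

int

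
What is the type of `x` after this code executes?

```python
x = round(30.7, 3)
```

round() with decimal places returns float

float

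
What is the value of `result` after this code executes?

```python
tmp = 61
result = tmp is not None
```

tmp = 61; result = True

True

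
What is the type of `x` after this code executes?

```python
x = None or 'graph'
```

'or' with None returns the other truthy value (str)

str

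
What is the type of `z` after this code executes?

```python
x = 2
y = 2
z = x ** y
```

positive int ** positive int = int

int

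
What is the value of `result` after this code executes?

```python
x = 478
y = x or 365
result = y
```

x = 478; y = 478; result = 478

478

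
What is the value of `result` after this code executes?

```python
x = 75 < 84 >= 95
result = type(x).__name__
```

x is bool; result = 'bool'

'bool'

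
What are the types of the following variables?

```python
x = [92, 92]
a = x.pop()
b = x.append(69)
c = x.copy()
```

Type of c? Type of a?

copy() returns list; pop() returns element

list, int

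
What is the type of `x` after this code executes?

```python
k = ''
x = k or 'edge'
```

'or' returns first truthy value (str)

str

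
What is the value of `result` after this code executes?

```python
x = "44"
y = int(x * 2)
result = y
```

x = '44'; y = 4444; result = 4444

4444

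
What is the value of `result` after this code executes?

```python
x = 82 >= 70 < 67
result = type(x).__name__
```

x is bool; result = 'bool'

'bool'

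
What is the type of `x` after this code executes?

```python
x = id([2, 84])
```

id() returns int

int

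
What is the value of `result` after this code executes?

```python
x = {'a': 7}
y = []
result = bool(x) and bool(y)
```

x = {'a': 7}; y = []; result = False

False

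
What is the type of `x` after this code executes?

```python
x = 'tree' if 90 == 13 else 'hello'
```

Both branches of conditional are str

str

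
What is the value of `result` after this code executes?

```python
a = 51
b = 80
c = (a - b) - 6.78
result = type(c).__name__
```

a is int; b is int; c is float; result = 'float'

'float'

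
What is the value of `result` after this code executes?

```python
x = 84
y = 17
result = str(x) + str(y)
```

x = 84; y = 17; result = '8417'

'8417'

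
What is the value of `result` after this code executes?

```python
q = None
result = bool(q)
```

q = None; result = False

False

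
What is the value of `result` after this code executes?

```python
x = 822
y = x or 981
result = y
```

x = 822; y = 822; result = 822

822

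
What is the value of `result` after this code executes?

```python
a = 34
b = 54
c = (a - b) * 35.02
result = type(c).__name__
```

a is int; b is int; c is float; result = 'float'

'float'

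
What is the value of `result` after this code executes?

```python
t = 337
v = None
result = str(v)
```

t = 337; v = None; result = 'None'

'None'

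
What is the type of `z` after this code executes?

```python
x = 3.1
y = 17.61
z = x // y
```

float // float = float

float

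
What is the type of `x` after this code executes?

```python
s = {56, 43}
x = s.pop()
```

Popping from set[int] returns int

int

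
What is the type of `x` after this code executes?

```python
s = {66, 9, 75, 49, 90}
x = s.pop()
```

Popping from set[int] returns int

int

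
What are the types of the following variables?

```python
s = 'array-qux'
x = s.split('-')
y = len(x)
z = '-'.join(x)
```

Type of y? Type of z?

len() returns int; str.join() returns str

int, str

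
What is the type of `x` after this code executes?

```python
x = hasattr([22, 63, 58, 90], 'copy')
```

hasattr() returns bool

bool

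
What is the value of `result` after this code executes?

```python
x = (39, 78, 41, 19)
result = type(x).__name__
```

x is tuple; result = 'tuple'

'tuple'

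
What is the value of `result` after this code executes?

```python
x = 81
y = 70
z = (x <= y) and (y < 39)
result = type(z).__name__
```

x is int; y is int; z is bool; result = 'bool'

'bool'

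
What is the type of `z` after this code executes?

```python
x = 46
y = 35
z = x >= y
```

Comparison returns bool

bool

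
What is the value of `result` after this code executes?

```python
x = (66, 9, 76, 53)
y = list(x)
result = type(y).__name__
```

x is tuple; y is list; result = 'list'

'list'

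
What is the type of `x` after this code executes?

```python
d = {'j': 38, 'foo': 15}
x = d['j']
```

Accessing dict[str, int] with str key returns int

int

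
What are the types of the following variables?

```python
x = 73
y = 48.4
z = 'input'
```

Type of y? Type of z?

y is assigned a number with a decimal point, so it is a float; z is assigned a quoted string literal, so it is a str

float, str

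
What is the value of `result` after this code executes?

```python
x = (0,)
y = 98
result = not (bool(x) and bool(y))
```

x = (0,); y = 98; result = False

False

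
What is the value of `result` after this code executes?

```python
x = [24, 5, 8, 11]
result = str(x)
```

x = [24, 5, 8, 11]; result = '[24, 5, 8, 11]'

'[24, 5, 8, 11]'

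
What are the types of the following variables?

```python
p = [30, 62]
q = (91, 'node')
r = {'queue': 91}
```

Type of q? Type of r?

q is assigned a tuple (parenthesized, comma-separated values); r is assigned a dict literal ({key: value})

tuple, dict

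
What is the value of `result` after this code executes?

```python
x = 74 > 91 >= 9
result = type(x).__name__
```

x is bool; result = 'bool'

'bool'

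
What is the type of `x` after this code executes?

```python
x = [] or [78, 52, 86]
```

'or' returns first truthy value (list)

list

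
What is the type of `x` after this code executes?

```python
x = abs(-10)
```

abs() of int returns int

int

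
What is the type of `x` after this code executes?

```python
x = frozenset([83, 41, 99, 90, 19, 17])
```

frozenset() returns frozenset

frozenset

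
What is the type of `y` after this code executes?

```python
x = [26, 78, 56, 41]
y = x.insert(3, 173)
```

list.insert() returns None

NoneType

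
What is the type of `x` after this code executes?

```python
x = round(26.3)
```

round() with no decimal places returns int

int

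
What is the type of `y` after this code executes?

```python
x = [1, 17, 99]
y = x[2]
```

Indexing list[int] returns int

int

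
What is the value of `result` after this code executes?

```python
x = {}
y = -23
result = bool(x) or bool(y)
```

x = {}; y = -23; result = True

True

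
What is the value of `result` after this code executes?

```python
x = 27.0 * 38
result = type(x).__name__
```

x is float; result = 'float'

'float'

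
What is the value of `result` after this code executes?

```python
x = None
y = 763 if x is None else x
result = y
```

x = None; y = 763; result = 763

763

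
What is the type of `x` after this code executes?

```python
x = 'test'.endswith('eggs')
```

str.endswith() returns bool

bool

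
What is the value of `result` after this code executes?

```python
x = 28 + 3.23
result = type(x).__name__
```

x is float; result = 'float'

'float'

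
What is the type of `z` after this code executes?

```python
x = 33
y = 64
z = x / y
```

int / int = float

float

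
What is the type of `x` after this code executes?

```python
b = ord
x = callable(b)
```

callable() returns bool

bool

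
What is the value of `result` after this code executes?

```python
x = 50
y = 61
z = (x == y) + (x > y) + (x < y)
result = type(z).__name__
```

x is int; y is int; z is int; result = 'int'

'int'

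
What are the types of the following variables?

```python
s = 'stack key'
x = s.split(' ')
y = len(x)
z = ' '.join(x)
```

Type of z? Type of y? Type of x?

str.join() returns str; len() returns int; str.split() returns list

str, int, list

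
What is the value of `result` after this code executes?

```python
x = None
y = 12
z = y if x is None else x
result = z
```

x = None; y = 12; z = 12; result = 12

12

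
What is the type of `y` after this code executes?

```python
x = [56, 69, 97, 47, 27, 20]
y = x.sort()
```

list.sort() returns None (mutates in place)

NoneType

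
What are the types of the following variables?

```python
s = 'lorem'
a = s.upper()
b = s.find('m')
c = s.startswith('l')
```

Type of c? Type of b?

startswith() returns bool; find() returns int

bool, int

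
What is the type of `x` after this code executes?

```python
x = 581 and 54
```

'and' with truthy values returns last operand (int)

int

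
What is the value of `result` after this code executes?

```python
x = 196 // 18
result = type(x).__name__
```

x is int; result = 'int'

'int'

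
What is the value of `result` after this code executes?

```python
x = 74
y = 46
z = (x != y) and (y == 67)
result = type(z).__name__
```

x is int; y is int; z is bool; result = 'bool'

'bool'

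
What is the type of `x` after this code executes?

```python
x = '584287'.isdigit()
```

str.isdigit() returns bool

bool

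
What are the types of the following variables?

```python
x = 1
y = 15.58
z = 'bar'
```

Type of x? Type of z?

x is assigned a bare integer (no decimal point), so it is an int; z is assigned a quoted string literal, so it is a str

int, str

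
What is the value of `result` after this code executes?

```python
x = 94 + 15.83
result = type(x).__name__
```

x is float; result = 'float'

'float'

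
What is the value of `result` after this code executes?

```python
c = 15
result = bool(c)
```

c = 15; result = True

True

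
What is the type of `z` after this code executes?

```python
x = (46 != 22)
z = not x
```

'not' returns bool

bool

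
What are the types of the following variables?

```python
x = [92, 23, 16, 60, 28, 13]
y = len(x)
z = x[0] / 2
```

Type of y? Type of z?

len() returns int; int / int = float

int, float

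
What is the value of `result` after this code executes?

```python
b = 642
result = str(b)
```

b = 642; result = '642'

'642'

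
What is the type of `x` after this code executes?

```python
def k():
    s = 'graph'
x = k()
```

Function without return returns None

NoneType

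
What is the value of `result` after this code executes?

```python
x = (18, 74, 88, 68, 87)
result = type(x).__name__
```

x is tuple; result = 'tuple'

'tuple'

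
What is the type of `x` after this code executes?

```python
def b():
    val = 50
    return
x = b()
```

Bare return returns None

NoneType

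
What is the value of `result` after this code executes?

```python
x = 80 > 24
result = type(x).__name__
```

x is bool; result = 'bool'

'bool'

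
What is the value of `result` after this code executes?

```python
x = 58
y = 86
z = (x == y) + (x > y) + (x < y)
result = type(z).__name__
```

x is int; y is int; z is int; result = 'int'

'int'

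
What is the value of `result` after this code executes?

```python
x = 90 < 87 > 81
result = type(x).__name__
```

x is bool; result = 'bool'

'bool'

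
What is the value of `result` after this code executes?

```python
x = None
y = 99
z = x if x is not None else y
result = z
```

x = None; y = 99; z = 99; result = 99

99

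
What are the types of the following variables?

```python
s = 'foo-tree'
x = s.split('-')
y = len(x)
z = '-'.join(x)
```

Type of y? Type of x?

len() returns int; str.split() returns list

int, list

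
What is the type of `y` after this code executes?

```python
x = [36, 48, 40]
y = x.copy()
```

list.copy() returns list

list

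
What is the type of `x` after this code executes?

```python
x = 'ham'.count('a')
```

str.count() returns int

int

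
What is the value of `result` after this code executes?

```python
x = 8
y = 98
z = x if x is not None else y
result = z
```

x = 8; y = 98; z = 8; result = 8

8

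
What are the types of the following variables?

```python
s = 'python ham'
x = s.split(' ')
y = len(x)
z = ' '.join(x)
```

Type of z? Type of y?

str.join() returns str; len() returns int

str, int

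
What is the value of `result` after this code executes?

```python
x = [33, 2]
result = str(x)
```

x = [33, 2]; result = '[33, 2]'

'[33, 2]'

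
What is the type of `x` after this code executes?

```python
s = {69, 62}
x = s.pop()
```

Popping from set[int] returns int

int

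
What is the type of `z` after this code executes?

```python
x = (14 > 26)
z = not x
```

'not' returns bool

bool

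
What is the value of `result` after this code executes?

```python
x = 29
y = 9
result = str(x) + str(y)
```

x = 29; y = 9; result = '299'

'299'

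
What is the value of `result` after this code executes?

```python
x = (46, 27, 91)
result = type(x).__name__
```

x is tuple; result = 'tuple'

'tuple'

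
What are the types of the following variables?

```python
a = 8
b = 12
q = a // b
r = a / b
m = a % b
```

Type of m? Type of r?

% of ints returns int; / returns float

int, float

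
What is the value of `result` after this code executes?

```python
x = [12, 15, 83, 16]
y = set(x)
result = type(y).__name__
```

x is list; y is set; result = 'set'

'set'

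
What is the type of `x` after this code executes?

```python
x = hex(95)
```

hex() returns str representation

str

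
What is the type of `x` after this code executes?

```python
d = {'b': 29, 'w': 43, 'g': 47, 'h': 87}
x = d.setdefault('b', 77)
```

dict.setdefault() returns the (existing or default) value

int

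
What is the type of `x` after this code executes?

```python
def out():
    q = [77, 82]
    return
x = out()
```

Bare return returns None

NoneType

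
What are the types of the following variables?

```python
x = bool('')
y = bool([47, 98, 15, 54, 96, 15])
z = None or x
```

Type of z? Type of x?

None or bool returns the bool; bool() returns bool

bool, bool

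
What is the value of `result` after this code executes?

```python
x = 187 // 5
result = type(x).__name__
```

x is int; result = 'int'

'int'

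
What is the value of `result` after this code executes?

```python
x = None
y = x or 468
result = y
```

x = None; y = 468; result = 468

468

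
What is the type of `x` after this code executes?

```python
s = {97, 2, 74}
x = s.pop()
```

Popping from set[int] returns int

int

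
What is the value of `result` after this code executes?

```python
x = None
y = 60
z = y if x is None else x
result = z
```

x = None; y = 60; z = 60; result = 60

60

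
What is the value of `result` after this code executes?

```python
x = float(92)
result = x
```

x = 92.0; result = 92.0

92.0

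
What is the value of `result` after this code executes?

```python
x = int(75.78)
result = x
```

x = 75; result = 75

75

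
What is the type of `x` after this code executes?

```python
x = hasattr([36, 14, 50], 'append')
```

hasattr() returns bool

bool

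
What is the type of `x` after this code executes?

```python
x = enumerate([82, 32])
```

enumerate() returns an enumerate object

enumerate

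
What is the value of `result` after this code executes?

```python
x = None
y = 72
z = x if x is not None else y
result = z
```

x = None; y = 72; z = 72; result = 72

72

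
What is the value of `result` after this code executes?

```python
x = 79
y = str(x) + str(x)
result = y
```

x = 79; y = '7979'; result = '7979'

'7979'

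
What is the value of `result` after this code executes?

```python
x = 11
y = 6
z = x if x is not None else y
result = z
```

x = 11; y = 6; z = 11; result = 11

11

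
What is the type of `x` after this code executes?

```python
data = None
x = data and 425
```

'and' returns first falsy value (None)

NoneType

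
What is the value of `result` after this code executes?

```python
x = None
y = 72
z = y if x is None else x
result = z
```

x = None; y = 72; z = 72; result = 72

72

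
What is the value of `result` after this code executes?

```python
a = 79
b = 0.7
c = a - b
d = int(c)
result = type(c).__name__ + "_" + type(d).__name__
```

a is int; b is float; c is float; d is int; result = 'float_int'

'float_int'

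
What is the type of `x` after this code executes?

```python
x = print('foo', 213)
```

print() returns None

NoneType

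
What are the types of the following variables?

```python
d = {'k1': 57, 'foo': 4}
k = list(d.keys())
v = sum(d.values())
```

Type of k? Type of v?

list() converts to list; sum of ints is int

list, int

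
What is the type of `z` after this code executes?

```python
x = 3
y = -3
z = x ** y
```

int ** negative = float

float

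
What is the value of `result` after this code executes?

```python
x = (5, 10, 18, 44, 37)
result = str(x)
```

x = (5, 10, 18, 44, 37); result = '(5, 10, 18, 44, 37)'

'(5, 10, 18, 44, 37)'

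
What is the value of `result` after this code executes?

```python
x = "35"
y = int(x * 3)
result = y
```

x = '35'; y = 353535; result = 353535

353535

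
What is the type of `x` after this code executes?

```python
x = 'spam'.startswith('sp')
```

str.startswith() returns bool

bool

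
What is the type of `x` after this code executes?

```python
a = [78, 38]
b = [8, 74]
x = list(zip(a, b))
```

list(zip()) returns a list of tuples

list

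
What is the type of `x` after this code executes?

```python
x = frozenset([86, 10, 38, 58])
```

frozenset() returns frozenset

frozenset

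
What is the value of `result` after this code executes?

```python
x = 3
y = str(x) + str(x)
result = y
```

x = 3; y = '33'; result = '33'

'33'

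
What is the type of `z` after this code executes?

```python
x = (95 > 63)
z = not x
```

'not' returns bool

bool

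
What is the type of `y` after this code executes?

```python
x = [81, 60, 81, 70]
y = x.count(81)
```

list.count() returns int

int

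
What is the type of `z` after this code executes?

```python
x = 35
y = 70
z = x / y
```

int / int = float

float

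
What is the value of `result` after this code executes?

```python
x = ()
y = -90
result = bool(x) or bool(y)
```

x = (); y = -90; result = True

True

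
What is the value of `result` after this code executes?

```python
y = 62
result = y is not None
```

y = 62; result = True

True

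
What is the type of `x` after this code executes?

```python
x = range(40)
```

range() returns a range object

range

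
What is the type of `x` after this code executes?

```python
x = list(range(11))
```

list(range()) returns list

list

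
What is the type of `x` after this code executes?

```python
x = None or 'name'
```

'or' with None returns the other truthy value (str)

str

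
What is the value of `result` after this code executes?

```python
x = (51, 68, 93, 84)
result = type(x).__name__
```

x is tuple; result = 'tuple'

'tuple'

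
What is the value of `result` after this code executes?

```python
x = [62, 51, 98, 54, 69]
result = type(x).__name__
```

x is list; result = 'list'

'list'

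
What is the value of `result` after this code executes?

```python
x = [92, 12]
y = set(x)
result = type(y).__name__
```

x is list; y is set; result = 'set'

'set'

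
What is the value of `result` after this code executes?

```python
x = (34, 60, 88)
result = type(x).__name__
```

x is tuple; result = 'tuple'

'tuple'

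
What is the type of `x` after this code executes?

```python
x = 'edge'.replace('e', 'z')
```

str.replace() returns str

str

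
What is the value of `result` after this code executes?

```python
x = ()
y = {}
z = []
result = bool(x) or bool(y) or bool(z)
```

x = (); y = {}; z = []; result = False

False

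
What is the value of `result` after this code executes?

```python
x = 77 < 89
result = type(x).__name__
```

x is bool; result = 'bool'

'bool'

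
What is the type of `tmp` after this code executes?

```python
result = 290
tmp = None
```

None has type NoneType

NoneType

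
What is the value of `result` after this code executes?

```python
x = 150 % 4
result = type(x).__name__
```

x is int; result = 'int'

'int'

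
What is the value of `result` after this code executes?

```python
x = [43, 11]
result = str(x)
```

x = [43, 11]; result = '[43, 11]'

'[43, 11]'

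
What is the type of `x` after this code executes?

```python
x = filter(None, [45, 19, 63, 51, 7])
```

filter() returns a filter object

filter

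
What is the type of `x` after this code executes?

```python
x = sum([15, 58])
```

sum() of ints returns int

int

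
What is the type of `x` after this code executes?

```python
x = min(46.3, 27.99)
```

min() of floats returns float

float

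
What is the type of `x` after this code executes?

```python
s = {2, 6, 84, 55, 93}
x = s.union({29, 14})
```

set.union() returns a new set

set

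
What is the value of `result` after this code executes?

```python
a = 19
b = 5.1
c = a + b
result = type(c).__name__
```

a is int; b is float; c is float; result = 'float'

'float'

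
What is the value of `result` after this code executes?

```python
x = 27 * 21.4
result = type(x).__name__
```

x is float; result = 'float'

'float'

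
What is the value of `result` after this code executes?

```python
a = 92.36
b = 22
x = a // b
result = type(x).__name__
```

a is float; b is int; x is float; result = 'float'

'float'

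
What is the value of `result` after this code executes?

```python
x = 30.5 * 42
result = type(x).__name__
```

x is float; result = 'float'

'float'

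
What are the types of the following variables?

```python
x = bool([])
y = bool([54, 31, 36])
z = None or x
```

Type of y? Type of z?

bool() returns bool; None or bool returns the bool

bool, bool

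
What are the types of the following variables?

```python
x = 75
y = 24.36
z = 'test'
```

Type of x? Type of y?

x is assigned a bare integer (no decimal point), so it is an int; y is assigned a number with a decimal point, so it is a float

int, float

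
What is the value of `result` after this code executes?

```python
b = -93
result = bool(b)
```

b = -93; result = True

True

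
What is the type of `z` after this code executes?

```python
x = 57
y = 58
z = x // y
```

int // int = int

int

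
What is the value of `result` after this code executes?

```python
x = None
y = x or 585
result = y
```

x = None; y = 585; result = 585

585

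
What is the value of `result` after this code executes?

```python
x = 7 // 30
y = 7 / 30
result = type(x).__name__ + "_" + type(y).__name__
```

x is int; y is float; result = 'int_float'

'int_float'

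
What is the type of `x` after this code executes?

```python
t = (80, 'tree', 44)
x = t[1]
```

Index 1 of tuple is a str literal

str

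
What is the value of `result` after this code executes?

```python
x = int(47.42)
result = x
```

x = 47; result = 47

47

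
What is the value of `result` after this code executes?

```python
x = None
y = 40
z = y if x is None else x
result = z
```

x = None; y = 40; z = 40; result = 40

40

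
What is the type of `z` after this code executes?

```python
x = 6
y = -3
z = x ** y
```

int ** negative = float

float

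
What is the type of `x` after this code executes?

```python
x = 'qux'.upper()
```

str.upper() returns str

str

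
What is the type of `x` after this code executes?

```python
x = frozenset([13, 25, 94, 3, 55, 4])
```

frozenset() returns frozenset

frozenset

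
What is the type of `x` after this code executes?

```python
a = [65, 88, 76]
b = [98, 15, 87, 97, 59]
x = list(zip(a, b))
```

list(zip()) returns a list of tuples

list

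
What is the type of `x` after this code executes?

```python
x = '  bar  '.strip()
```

str.strip() returns str

str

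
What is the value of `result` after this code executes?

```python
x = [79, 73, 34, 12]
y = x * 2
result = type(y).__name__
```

x is list; y is list; result = 'list'

'list'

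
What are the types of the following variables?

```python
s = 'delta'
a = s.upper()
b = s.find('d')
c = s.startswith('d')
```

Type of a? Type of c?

upper() returns str; startswith() returns bool

str, bool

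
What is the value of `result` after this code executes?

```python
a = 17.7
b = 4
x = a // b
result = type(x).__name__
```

a is float; b is int; x is float; result = 'float'

'float'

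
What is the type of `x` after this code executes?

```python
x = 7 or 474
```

'or' returns first truthy value (int)

int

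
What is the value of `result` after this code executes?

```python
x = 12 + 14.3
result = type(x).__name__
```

x is float; result = 'float'

'float'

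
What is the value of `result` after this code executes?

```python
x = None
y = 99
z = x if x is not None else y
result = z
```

x = None; y = 99; z = 99; result = 99

99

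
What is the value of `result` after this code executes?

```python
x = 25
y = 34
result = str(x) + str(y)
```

x = 25; y = 34; result = '2534'

'2534'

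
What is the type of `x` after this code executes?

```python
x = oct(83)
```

oct() returns str representation

str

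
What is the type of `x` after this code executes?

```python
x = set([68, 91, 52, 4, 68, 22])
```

set() constructor returns set

set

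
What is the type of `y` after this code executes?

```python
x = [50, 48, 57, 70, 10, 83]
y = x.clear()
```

list.clear() returns None

NoneType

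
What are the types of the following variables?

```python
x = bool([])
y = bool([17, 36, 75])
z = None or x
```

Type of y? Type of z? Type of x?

bool() returns bool; None or bool returns the bool; bool() returns bool

bool, bool, bool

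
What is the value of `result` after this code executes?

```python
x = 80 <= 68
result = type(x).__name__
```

x is bool; result = 'bool'

'bool'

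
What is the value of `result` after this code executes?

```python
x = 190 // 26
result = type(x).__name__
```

x is int; result = 'int'

'int'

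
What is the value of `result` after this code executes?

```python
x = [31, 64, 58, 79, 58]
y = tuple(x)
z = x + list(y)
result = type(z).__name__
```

x is list; y is tuple; z is list; result = 'list'

'list'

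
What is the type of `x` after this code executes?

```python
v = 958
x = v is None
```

'is' comparison returns bool

bool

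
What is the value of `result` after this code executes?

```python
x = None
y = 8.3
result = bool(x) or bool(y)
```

x = None; y = 8.3; result = True

True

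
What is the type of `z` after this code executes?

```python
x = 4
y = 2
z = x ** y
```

positive int ** positive int = int

int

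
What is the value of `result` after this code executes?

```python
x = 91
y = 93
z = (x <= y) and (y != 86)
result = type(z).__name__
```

x is int; y is int; z is bool; result = 'bool'

'bool'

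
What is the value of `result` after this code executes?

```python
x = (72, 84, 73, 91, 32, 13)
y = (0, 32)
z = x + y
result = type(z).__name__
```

x is tuple; y is tuple; z is tuple; result = 'tuple'

'tuple'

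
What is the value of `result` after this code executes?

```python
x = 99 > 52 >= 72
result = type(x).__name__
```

x is bool; result = 'bool'

'bool'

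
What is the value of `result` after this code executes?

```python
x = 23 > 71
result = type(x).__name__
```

x is bool; result = 'bool'

'bool'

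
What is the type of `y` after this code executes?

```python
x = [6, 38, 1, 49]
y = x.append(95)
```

list.append() returns None (mutates in place)

NoneType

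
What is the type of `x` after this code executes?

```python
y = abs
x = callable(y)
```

callable() returns bool

bool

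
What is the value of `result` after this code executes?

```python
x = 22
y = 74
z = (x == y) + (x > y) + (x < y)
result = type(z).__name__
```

x is int; y is int; z is int; result = 'int'

'int'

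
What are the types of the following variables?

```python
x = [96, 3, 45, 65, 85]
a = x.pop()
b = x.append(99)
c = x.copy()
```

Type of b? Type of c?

append() returns None; copy() returns list

NoneType, list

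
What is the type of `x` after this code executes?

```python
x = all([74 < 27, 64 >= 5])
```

all() returns bool

bool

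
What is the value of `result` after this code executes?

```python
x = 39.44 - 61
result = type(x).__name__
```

x is float; result = 'float'

'float'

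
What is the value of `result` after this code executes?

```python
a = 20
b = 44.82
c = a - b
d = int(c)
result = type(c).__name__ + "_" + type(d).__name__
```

a is int; b is float; c is float; d is int; result = 'float_int'

'float_int'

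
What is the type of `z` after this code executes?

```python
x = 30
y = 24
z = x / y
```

int / int = float

float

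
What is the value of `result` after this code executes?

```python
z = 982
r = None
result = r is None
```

z = 982; r = None; result = True

True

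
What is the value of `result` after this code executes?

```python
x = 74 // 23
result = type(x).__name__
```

x is int; result = 'int'

'int'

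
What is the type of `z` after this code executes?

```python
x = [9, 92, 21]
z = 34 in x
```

'in' operator returns bool

bool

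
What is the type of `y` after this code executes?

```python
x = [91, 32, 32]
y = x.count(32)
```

list.count() returns int

int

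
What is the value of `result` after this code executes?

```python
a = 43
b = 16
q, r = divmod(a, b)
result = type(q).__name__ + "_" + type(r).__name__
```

a is int; b is int; q is int; r is int; result = 'int_int'

'int_int'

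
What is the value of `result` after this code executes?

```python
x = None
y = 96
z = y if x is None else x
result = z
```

x = None; y = 96; z = 96; result = 96

96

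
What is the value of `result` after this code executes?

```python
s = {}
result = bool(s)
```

s = {}; result = False

False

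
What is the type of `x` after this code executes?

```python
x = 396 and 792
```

'and' with truthy values returns last operand (int)

int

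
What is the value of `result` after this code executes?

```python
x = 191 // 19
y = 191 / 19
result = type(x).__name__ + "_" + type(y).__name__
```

x is int; y is float; result = 'int_float'

'int_float'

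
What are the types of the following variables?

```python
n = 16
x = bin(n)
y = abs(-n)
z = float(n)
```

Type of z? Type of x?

float() returns float; bin() returns str

float, str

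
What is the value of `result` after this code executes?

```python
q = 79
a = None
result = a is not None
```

q = 79; a = None; result = False

False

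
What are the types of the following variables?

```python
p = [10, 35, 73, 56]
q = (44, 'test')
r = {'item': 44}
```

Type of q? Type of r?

q is assigned a tuple (parenthesized, comma-separated values); r is assigned a dict literal ({key: value})

tuple, dict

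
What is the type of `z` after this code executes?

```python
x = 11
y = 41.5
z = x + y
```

int + float = float

float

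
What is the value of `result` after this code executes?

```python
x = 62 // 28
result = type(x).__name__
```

x is int; result = 'int'

'int'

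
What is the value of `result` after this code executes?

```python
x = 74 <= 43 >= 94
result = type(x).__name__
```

x is bool; result = 'bool'

'bool'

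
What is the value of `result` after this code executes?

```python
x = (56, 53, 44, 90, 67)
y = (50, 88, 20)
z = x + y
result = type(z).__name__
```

x is tuple; y is tuple; z is tuple; result = 'tuple'

'tuple'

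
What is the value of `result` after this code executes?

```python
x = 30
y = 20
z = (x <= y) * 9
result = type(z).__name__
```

x is int; y is int; z is int; result = 'int'

'int'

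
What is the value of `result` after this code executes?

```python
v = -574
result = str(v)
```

v = -574; result = '-574'

'-574'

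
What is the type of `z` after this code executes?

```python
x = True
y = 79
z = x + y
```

bool + int = int (bool is subclass of int)

int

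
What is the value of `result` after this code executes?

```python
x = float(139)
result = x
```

x = 139.0; result = 139.0

139.0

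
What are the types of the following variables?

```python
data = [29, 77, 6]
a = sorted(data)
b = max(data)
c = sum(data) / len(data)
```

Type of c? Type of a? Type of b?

int / int = float; sorted() returns list; max of ints returns int

float, list, int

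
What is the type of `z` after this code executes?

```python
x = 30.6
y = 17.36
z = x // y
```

float // float = float

float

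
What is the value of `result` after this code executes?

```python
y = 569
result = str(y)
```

y = 569; result = '569'

'569'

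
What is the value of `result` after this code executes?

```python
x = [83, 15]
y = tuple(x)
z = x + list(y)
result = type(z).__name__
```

x is list; y is tuple; z is list; result = 'list'

'list'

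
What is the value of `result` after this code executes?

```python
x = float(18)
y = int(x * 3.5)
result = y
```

x = 18.0; y = 63; result = 63

63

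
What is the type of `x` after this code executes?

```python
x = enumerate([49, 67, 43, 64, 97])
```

enumerate() returns an enumerate object

enumerate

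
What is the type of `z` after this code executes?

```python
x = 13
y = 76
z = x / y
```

int / int = float

float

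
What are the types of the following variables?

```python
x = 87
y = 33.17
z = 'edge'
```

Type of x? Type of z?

x is assigned a bare integer (no decimal point), so it is an int; z is assigned a quoted string literal, so it is a str

int, str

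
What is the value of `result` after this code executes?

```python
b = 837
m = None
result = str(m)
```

b = 837; m = None; result = 'None'

'None'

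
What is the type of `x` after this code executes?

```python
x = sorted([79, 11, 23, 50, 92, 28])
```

sorted() always returns list

list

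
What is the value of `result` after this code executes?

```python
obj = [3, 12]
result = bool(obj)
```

obj = [3, 12]; result = True

True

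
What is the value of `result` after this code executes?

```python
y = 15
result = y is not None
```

y = 15; result = True

True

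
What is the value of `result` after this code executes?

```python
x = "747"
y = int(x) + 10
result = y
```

x = '747'; y = 757; result = 757

757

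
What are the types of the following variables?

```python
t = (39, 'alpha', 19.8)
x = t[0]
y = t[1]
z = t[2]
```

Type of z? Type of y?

tuple[2] is float; tuple[1] is str

float, str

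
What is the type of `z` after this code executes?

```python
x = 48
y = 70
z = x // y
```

int // int = int

int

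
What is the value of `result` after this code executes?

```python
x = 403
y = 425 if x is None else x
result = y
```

x = 403; y = 403; result = 403

403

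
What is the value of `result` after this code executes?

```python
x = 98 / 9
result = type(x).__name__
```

x is float; result = 'float'

'float'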